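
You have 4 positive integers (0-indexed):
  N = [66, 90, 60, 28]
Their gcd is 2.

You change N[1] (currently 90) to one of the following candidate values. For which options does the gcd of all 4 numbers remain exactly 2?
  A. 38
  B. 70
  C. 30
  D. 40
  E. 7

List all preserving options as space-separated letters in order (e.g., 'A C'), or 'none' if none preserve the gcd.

Old gcd = 2; gcd of others (without N[1]) = 2
New gcd for candidate v: gcd(2, v). Preserves old gcd iff gcd(2, v) = 2.
  Option A: v=38, gcd(2,38)=2 -> preserves
  Option B: v=70, gcd(2,70)=2 -> preserves
  Option C: v=30, gcd(2,30)=2 -> preserves
  Option D: v=40, gcd(2,40)=2 -> preserves
  Option E: v=7, gcd(2,7)=1 -> changes

Answer: A B C D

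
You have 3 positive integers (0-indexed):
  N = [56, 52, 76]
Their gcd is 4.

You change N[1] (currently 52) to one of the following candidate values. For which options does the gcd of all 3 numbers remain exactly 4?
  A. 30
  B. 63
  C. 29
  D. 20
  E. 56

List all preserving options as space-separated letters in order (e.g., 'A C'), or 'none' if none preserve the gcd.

Answer: D E

Derivation:
Old gcd = 4; gcd of others (without N[1]) = 4
New gcd for candidate v: gcd(4, v). Preserves old gcd iff gcd(4, v) = 4.
  Option A: v=30, gcd(4,30)=2 -> changes
  Option B: v=63, gcd(4,63)=1 -> changes
  Option C: v=29, gcd(4,29)=1 -> changes
  Option D: v=20, gcd(4,20)=4 -> preserves
  Option E: v=56, gcd(4,56)=4 -> preserves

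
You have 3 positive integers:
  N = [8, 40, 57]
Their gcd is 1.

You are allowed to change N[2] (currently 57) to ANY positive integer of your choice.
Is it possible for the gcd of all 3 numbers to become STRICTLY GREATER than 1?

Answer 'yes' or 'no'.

Current gcd = 1
gcd of all OTHER numbers (without N[2]=57): gcd([8, 40]) = 8
The new gcd after any change is gcd(8, new_value).
This can be at most 8.
Since 8 > old gcd 1, the gcd CAN increase (e.g., set N[2] = 8).

Answer: yes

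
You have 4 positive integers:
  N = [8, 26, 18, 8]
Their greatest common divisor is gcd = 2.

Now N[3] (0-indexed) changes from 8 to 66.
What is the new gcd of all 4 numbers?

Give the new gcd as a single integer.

Numbers: [8, 26, 18, 8], gcd = 2
Change: index 3, 8 -> 66
gcd of the OTHER numbers (without index 3): gcd([8, 26, 18]) = 2
New gcd = gcd(g_others, new_val) = gcd(2, 66) = 2

Answer: 2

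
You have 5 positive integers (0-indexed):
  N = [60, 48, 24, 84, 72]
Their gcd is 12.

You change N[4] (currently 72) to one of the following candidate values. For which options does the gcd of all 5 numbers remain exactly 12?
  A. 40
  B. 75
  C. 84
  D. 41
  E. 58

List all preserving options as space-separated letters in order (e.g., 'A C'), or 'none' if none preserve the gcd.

Old gcd = 12; gcd of others (without N[4]) = 12
New gcd for candidate v: gcd(12, v). Preserves old gcd iff gcd(12, v) = 12.
  Option A: v=40, gcd(12,40)=4 -> changes
  Option B: v=75, gcd(12,75)=3 -> changes
  Option C: v=84, gcd(12,84)=12 -> preserves
  Option D: v=41, gcd(12,41)=1 -> changes
  Option E: v=58, gcd(12,58)=2 -> changes

Answer: C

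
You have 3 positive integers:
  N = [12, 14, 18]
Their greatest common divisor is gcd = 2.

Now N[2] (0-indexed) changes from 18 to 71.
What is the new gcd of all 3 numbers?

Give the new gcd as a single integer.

Numbers: [12, 14, 18], gcd = 2
Change: index 2, 18 -> 71
gcd of the OTHER numbers (without index 2): gcd([12, 14]) = 2
New gcd = gcd(g_others, new_val) = gcd(2, 71) = 1

Answer: 1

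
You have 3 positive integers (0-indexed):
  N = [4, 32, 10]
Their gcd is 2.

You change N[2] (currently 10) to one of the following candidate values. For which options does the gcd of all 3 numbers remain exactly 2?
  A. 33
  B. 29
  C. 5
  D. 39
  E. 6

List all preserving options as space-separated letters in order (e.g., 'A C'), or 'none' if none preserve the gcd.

Old gcd = 2; gcd of others (without N[2]) = 4
New gcd for candidate v: gcd(4, v). Preserves old gcd iff gcd(4, v) = 2.
  Option A: v=33, gcd(4,33)=1 -> changes
  Option B: v=29, gcd(4,29)=1 -> changes
  Option C: v=5, gcd(4,5)=1 -> changes
  Option D: v=39, gcd(4,39)=1 -> changes
  Option E: v=6, gcd(4,6)=2 -> preserves

Answer: E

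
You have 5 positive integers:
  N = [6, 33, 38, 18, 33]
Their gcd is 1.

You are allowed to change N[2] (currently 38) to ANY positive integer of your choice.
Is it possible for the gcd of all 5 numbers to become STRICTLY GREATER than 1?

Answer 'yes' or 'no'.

Answer: yes

Derivation:
Current gcd = 1
gcd of all OTHER numbers (without N[2]=38): gcd([6, 33, 18, 33]) = 3
The new gcd after any change is gcd(3, new_value).
This can be at most 3.
Since 3 > old gcd 1, the gcd CAN increase (e.g., set N[2] = 3).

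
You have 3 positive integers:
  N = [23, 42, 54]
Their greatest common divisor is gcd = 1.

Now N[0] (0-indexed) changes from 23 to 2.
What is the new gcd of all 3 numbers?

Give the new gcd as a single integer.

Numbers: [23, 42, 54], gcd = 1
Change: index 0, 23 -> 2
gcd of the OTHER numbers (without index 0): gcd([42, 54]) = 6
New gcd = gcd(g_others, new_val) = gcd(6, 2) = 2

Answer: 2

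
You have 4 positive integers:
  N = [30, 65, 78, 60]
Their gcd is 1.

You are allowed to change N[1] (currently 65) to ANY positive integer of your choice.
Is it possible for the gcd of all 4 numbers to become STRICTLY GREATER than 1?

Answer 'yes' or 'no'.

Current gcd = 1
gcd of all OTHER numbers (without N[1]=65): gcd([30, 78, 60]) = 6
The new gcd after any change is gcd(6, new_value).
This can be at most 6.
Since 6 > old gcd 1, the gcd CAN increase (e.g., set N[1] = 6).

Answer: yes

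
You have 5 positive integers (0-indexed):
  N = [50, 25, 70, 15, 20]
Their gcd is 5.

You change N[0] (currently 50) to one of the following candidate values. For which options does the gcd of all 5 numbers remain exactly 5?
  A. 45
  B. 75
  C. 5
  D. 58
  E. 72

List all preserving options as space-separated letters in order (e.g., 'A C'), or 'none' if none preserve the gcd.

Old gcd = 5; gcd of others (without N[0]) = 5
New gcd for candidate v: gcd(5, v). Preserves old gcd iff gcd(5, v) = 5.
  Option A: v=45, gcd(5,45)=5 -> preserves
  Option B: v=75, gcd(5,75)=5 -> preserves
  Option C: v=5, gcd(5,5)=5 -> preserves
  Option D: v=58, gcd(5,58)=1 -> changes
  Option E: v=72, gcd(5,72)=1 -> changes

Answer: A B C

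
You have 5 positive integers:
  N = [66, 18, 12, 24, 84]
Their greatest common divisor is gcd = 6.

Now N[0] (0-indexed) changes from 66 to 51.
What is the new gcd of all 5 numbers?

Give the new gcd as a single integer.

Answer: 3

Derivation:
Numbers: [66, 18, 12, 24, 84], gcd = 6
Change: index 0, 66 -> 51
gcd of the OTHER numbers (without index 0): gcd([18, 12, 24, 84]) = 6
New gcd = gcd(g_others, new_val) = gcd(6, 51) = 3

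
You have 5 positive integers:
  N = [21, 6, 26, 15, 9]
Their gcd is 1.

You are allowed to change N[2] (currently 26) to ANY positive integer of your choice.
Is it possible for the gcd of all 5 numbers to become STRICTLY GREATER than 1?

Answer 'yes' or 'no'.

Answer: yes

Derivation:
Current gcd = 1
gcd of all OTHER numbers (without N[2]=26): gcd([21, 6, 15, 9]) = 3
The new gcd after any change is gcd(3, new_value).
This can be at most 3.
Since 3 > old gcd 1, the gcd CAN increase (e.g., set N[2] = 3).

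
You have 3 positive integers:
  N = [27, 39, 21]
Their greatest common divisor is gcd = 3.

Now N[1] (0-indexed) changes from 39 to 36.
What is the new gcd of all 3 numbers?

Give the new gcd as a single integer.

Numbers: [27, 39, 21], gcd = 3
Change: index 1, 39 -> 36
gcd of the OTHER numbers (without index 1): gcd([27, 21]) = 3
New gcd = gcd(g_others, new_val) = gcd(3, 36) = 3

Answer: 3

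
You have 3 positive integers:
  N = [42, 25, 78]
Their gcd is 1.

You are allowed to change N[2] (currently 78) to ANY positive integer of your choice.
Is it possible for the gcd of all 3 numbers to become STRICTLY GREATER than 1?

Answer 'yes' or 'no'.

Current gcd = 1
gcd of all OTHER numbers (without N[2]=78): gcd([42, 25]) = 1
The new gcd after any change is gcd(1, new_value).
This can be at most 1.
Since 1 = old gcd 1, the gcd can only stay the same or decrease.

Answer: no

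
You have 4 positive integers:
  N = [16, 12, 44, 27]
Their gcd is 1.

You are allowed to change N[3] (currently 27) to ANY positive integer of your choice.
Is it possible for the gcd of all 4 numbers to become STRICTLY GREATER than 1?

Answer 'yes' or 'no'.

Answer: yes

Derivation:
Current gcd = 1
gcd of all OTHER numbers (without N[3]=27): gcd([16, 12, 44]) = 4
The new gcd after any change is gcd(4, new_value).
This can be at most 4.
Since 4 > old gcd 1, the gcd CAN increase (e.g., set N[3] = 4).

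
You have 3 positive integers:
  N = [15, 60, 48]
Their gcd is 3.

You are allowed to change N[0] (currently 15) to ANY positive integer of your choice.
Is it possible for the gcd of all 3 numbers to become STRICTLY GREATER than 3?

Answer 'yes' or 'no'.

Answer: yes

Derivation:
Current gcd = 3
gcd of all OTHER numbers (without N[0]=15): gcd([60, 48]) = 12
The new gcd after any change is gcd(12, new_value).
This can be at most 12.
Since 12 > old gcd 3, the gcd CAN increase (e.g., set N[0] = 12).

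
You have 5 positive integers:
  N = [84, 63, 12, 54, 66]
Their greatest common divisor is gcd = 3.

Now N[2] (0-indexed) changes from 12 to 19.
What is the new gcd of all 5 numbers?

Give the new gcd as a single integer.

Numbers: [84, 63, 12, 54, 66], gcd = 3
Change: index 2, 12 -> 19
gcd of the OTHER numbers (without index 2): gcd([84, 63, 54, 66]) = 3
New gcd = gcd(g_others, new_val) = gcd(3, 19) = 1

Answer: 1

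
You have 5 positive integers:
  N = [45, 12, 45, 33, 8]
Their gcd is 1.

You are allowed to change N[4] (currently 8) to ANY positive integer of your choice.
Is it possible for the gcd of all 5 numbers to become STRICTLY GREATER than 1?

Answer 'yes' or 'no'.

Answer: yes

Derivation:
Current gcd = 1
gcd of all OTHER numbers (without N[4]=8): gcd([45, 12, 45, 33]) = 3
The new gcd after any change is gcd(3, new_value).
This can be at most 3.
Since 3 > old gcd 1, the gcd CAN increase (e.g., set N[4] = 3).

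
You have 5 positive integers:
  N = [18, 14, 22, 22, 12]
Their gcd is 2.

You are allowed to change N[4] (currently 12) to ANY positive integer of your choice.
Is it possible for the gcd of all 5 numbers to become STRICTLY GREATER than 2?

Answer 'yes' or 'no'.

Answer: no

Derivation:
Current gcd = 2
gcd of all OTHER numbers (without N[4]=12): gcd([18, 14, 22, 22]) = 2
The new gcd after any change is gcd(2, new_value).
This can be at most 2.
Since 2 = old gcd 2, the gcd can only stay the same or decrease.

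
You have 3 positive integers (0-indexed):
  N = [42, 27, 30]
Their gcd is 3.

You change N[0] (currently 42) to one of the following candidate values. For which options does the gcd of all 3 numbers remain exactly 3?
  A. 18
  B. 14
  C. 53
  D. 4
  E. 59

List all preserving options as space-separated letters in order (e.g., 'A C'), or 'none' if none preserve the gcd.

Old gcd = 3; gcd of others (without N[0]) = 3
New gcd for candidate v: gcd(3, v). Preserves old gcd iff gcd(3, v) = 3.
  Option A: v=18, gcd(3,18)=3 -> preserves
  Option B: v=14, gcd(3,14)=1 -> changes
  Option C: v=53, gcd(3,53)=1 -> changes
  Option D: v=4, gcd(3,4)=1 -> changes
  Option E: v=59, gcd(3,59)=1 -> changes

Answer: A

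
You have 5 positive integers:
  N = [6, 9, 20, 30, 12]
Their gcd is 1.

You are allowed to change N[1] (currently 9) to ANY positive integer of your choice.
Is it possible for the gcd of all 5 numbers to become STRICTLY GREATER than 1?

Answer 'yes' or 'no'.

Answer: yes

Derivation:
Current gcd = 1
gcd of all OTHER numbers (without N[1]=9): gcd([6, 20, 30, 12]) = 2
The new gcd after any change is gcd(2, new_value).
This can be at most 2.
Since 2 > old gcd 1, the gcd CAN increase (e.g., set N[1] = 2).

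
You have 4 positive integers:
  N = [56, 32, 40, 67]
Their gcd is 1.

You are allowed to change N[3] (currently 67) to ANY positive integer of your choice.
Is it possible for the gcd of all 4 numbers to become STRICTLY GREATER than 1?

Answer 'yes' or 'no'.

Current gcd = 1
gcd of all OTHER numbers (without N[3]=67): gcd([56, 32, 40]) = 8
The new gcd after any change is gcd(8, new_value).
This can be at most 8.
Since 8 > old gcd 1, the gcd CAN increase (e.g., set N[3] = 8).

Answer: yes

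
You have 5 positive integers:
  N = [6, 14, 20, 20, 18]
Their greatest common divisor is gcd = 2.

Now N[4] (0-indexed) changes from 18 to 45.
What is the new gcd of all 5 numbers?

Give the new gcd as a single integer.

Numbers: [6, 14, 20, 20, 18], gcd = 2
Change: index 4, 18 -> 45
gcd of the OTHER numbers (without index 4): gcd([6, 14, 20, 20]) = 2
New gcd = gcd(g_others, new_val) = gcd(2, 45) = 1

Answer: 1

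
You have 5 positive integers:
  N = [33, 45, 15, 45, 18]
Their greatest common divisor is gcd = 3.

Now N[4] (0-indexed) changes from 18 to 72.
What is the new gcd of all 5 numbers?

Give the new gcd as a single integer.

Numbers: [33, 45, 15, 45, 18], gcd = 3
Change: index 4, 18 -> 72
gcd of the OTHER numbers (without index 4): gcd([33, 45, 15, 45]) = 3
New gcd = gcd(g_others, new_val) = gcd(3, 72) = 3

Answer: 3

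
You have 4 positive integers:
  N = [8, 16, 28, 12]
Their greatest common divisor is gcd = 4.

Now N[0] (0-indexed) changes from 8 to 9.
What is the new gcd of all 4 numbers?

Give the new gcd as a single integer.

Answer: 1

Derivation:
Numbers: [8, 16, 28, 12], gcd = 4
Change: index 0, 8 -> 9
gcd of the OTHER numbers (without index 0): gcd([16, 28, 12]) = 4
New gcd = gcd(g_others, new_val) = gcd(4, 9) = 1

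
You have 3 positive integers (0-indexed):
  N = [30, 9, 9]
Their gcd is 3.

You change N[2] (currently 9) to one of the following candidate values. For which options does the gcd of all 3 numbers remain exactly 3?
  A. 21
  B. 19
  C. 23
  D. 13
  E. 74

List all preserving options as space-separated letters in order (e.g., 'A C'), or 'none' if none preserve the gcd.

Answer: A

Derivation:
Old gcd = 3; gcd of others (without N[2]) = 3
New gcd for candidate v: gcd(3, v). Preserves old gcd iff gcd(3, v) = 3.
  Option A: v=21, gcd(3,21)=3 -> preserves
  Option B: v=19, gcd(3,19)=1 -> changes
  Option C: v=23, gcd(3,23)=1 -> changes
  Option D: v=13, gcd(3,13)=1 -> changes
  Option E: v=74, gcd(3,74)=1 -> changes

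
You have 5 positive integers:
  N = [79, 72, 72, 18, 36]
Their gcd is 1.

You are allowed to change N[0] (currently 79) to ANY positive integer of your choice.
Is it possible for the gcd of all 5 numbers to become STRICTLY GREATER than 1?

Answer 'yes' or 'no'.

Current gcd = 1
gcd of all OTHER numbers (without N[0]=79): gcd([72, 72, 18, 36]) = 18
The new gcd after any change is gcd(18, new_value).
This can be at most 18.
Since 18 > old gcd 1, the gcd CAN increase (e.g., set N[0] = 18).

Answer: yes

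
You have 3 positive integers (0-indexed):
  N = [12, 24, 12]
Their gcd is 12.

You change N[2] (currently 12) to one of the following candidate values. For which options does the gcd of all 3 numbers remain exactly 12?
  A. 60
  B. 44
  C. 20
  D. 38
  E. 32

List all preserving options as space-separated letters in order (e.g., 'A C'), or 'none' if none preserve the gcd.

Answer: A

Derivation:
Old gcd = 12; gcd of others (without N[2]) = 12
New gcd for candidate v: gcd(12, v). Preserves old gcd iff gcd(12, v) = 12.
  Option A: v=60, gcd(12,60)=12 -> preserves
  Option B: v=44, gcd(12,44)=4 -> changes
  Option C: v=20, gcd(12,20)=4 -> changes
  Option D: v=38, gcd(12,38)=2 -> changes
  Option E: v=32, gcd(12,32)=4 -> changes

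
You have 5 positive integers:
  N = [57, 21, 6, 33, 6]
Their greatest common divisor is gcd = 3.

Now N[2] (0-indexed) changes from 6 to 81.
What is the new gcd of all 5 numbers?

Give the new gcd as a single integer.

Answer: 3

Derivation:
Numbers: [57, 21, 6, 33, 6], gcd = 3
Change: index 2, 6 -> 81
gcd of the OTHER numbers (without index 2): gcd([57, 21, 33, 6]) = 3
New gcd = gcd(g_others, new_val) = gcd(3, 81) = 3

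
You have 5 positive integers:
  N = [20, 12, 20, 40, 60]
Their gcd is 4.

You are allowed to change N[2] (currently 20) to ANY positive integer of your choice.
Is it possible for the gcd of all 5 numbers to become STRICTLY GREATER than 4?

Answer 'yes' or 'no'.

Current gcd = 4
gcd of all OTHER numbers (without N[2]=20): gcd([20, 12, 40, 60]) = 4
The new gcd after any change is gcd(4, new_value).
This can be at most 4.
Since 4 = old gcd 4, the gcd can only stay the same or decrease.

Answer: no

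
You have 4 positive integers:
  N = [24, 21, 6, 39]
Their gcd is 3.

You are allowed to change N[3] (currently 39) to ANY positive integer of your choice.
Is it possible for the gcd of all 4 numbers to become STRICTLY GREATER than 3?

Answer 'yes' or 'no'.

Current gcd = 3
gcd of all OTHER numbers (without N[3]=39): gcd([24, 21, 6]) = 3
The new gcd after any change is gcd(3, new_value).
This can be at most 3.
Since 3 = old gcd 3, the gcd can only stay the same or decrease.

Answer: no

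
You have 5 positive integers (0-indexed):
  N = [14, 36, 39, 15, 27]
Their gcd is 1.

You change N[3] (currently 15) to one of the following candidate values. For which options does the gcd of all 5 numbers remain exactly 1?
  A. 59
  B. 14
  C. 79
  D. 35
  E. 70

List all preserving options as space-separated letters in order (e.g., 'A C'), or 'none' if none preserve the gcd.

Old gcd = 1; gcd of others (without N[3]) = 1
New gcd for candidate v: gcd(1, v). Preserves old gcd iff gcd(1, v) = 1.
  Option A: v=59, gcd(1,59)=1 -> preserves
  Option B: v=14, gcd(1,14)=1 -> preserves
  Option C: v=79, gcd(1,79)=1 -> preserves
  Option D: v=35, gcd(1,35)=1 -> preserves
  Option E: v=70, gcd(1,70)=1 -> preserves

Answer: A B C D E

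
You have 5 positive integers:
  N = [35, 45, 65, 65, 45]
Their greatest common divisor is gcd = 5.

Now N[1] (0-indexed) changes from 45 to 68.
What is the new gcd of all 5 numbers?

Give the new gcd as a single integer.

Numbers: [35, 45, 65, 65, 45], gcd = 5
Change: index 1, 45 -> 68
gcd of the OTHER numbers (without index 1): gcd([35, 65, 65, 45]) = 5
New gcd = gcd(g_others, new_val) = gcd(5, 68) = 1

Answer: 1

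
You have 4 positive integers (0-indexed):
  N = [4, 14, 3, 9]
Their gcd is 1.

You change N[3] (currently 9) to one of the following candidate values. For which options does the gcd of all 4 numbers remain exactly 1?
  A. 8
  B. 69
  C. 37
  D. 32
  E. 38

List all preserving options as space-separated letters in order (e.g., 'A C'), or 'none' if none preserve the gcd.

Answer: A B C D E

Derivation:
Old gcd = 1; gcd of others (without N[3]) = 1
New gcd for candidate v: gcd(1, v). Preserves old gcd iff gcd(1, v) = 1.
  Option A: v=8, gcd(1,8)=1 -> preserves
  Option B: v=69, gcd(1,69)=1 -> preserves
  Option C: v=37, gcd(1,37)=1 -> preserves
  Option D: v=32, gcd(1,32)=1 -> preserves
  Option E: v=38, gcd(1,38)=1 -> preserves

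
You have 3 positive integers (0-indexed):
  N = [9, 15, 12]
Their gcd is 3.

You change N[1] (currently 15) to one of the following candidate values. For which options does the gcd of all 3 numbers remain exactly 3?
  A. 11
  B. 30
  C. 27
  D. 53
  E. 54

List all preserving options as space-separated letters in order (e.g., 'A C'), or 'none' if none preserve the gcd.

Old gcd = 3; gcd of others (without N[1]) = 3
New gcd for candidate v: gcd(3, v). Preserves old gcd iff gcd(3, v) = 3.
  Option A: v=11, gcd(3,11)=1 -> changes
  Option B: v=30, gcd(3,30)=3 -> preserves
  Option C: v=27, gcd(3,27)=3 -> preserves
  Option D: v=53, gcd(3,53)=1 -> changes
  Option E: v=54, gcd(3,54)=3 -> preserves

Answer: B C E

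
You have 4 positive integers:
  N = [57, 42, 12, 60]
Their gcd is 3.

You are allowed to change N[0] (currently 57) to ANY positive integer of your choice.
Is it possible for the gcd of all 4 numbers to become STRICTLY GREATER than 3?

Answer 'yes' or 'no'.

Current gcd = 3
gcd of all OTHER numbers (without N[0]=57): gcd([42, 12, 60]) = 6
The new gcd after any change is gcd(6, new_value).
This can be at most 6.
Since 6 > old gcd 3, the gcd CAN increase (e.g., set N[0] = 6).

Answer: yes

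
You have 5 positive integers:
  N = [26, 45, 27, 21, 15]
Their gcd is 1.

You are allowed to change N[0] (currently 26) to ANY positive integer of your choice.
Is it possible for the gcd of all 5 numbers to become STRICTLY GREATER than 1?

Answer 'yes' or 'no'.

Current gcd = 1
gcd of all OTHER numbers (without N[0]=26): gcd([45, 27, 21, 15]) = 3
The new gcd after any change is gcd(3, new_value).
This can be at most 3.
Since 3 > old gcd 1, the gcd CAN increase (e.g., set N[0] = 3).

Answer: yes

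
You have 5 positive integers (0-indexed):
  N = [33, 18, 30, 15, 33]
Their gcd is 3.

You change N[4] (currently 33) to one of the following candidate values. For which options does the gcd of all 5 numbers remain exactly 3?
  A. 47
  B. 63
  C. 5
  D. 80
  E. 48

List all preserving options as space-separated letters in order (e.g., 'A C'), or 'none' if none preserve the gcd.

Answer: B E

Derivation:
Old gcd = 3; gcd of others (without N[4]) = 3
New gcd for candidate v: gcd(3, v). Preserves old gcd iff gcd(3, v) = 3.
  Option A: v=47, gcd(3,47)=1 -> changes
  Option B: v=63, gcd(3,63)=3 -> preserves
  Option C: v=5, gcd(3,5)=1 -> changes
  Option D: v=80, gcd(3,80)=1 -> changes
  Option E: v=48, gcd(3,48)=3 -> preserves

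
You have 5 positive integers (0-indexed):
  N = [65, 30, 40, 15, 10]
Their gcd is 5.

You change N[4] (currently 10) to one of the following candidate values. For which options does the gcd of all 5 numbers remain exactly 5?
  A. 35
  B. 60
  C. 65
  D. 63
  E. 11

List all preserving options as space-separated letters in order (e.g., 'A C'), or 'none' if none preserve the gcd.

Answer: A B C

Derivation:
Old gcd = 5; gcd of others (without N[4]) = 5
New gcd for candidate v: gcd(5, v). Preserves old gcd iff gcd(5, v) = 5.
  Option A: v=35, gcd(5,35)=5 -> preserves
  Option B: v=60, gcd(5,60)=5 -> preserves
  Option C: v=65, gcd(5,65)=5 -> preserves
  Option D: v=63, gcd(5,63)=1 -> changes
  Option E: v=11, gcd(5,11)=1 -> changes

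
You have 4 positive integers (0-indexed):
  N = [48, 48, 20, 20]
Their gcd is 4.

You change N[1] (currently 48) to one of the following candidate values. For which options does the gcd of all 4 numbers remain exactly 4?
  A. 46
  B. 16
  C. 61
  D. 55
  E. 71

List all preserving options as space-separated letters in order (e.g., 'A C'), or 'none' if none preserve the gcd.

Answer: B

Derivation:
Old gcd = 4; gcd of others (without N[1]) = 4
New gcd for candidate v: gcd(4, v). Preserves old gcd iff gcd(4, v) = 4.
  Option A: v=46, gcd(4,46)=2 -> changes
  Option B: v=16, gcd(4,16)=4 -> preserves
  Option C: v=61, gcd(4,61)=1 -> changes
  Option D: v=55, gcd(4,55)=1 -> changes
  Option E: v=71, gcd(4,71)=1 -> changes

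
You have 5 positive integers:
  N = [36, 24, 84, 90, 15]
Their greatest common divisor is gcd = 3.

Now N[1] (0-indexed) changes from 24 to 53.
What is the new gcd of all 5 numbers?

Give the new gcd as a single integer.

Answer: 1

Derivation:
Numbers: [36, 24, 84, 90, 15], gcd = 3
Change: index 1, 24 -> 53
gcd of the OTHER numbers (without index 1): gcd([36, 84, 90, 15]) = 3
New gcd = gcd(g_others, new_val) = gcd(3, 53) = 1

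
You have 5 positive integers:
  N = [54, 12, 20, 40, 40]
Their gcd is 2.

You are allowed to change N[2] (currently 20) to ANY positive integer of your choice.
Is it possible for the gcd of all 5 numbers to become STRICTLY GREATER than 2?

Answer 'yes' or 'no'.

Answer: no

Derivation:
Current gcd = 2
gcd of all OTHER numbers (without N[2]=20): gcd([54, 12, 40, 40]) = 2
The new gcd after any change is gcd(2, new_value).
This can be at most 2.
Since 2 = old gcd 2, the gcd can only stay the same or decrease.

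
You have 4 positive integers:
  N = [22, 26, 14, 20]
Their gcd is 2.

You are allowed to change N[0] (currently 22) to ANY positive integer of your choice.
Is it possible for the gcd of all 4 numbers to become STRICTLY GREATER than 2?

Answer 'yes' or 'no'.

Current gcd = 2
gcd of all OTHER numbers (without N[0]=22): gcd([26, 14, 20]) = 2
The new gcd after any change is gcd(2, new_value).
This can be at most 2.
Since 2 = old gcd 2, the gcd can only stay the same or decrease.

Answer: no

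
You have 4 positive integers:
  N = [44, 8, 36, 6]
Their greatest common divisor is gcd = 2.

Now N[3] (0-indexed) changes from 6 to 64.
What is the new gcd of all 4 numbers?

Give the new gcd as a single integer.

Answer: 4

Derivation:
Numbers: [44, 8, 36, 6], gcd = 2
Change: index 3, 6 -> 64
gcd of the OTHER numbers (without index 3): gcd([44, 8, 36]) = 4
New gcd = gcd(g_others, new_val) = gcd(4, 64) = 4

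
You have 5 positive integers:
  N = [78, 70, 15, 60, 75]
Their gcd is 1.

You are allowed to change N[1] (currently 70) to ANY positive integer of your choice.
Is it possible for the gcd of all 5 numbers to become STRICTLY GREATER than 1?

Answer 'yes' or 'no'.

Current gcd = 1
gcd of all OTHER numbers (without N[1]=70): gcd([78, 15, 60, 75]) = 3
The new gcd after any change is gcd(3, new_value).
This can be at most 3.
Since 3 > old gcd 1, the gcd CAN increase (e.g., set N[1] = 3).

Answer: yes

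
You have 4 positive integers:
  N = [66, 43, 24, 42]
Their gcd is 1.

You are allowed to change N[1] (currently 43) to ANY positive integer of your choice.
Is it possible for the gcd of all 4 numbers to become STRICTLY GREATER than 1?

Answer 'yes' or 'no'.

Answer: yes

Derivation:
Current gcd = 1
gcd of all OTHER numbers (without N[1]=43): gcd([66, 24, 42]) = 6
The new gcd after any change is gcd(6, new_value).
This can be at most 6.
Since 6 > old gcd 1, the gcd CAN increase (e.g., set N[1] = 6).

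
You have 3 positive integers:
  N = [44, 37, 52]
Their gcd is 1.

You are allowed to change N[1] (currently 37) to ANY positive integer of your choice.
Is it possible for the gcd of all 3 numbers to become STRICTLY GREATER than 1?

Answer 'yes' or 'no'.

Answer: yes

Derivation:
Current gcd = 1
gcd of all OTHER numbers (without N[1]=37): gcd([44, 52]) = 4
The new gcd after any change is gcd(4, new_value).
This can be at most 4.
Since 4 > old gcd 1, the gcd CAN increase (e.g., set N[1] = 4).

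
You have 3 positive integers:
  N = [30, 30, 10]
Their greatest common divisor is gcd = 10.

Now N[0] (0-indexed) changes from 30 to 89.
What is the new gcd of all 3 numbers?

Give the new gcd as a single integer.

Answer: 1

Derivation:
Numbers: [30, 30, 10], gcd = 10
Change: index 0, 30 -> 89
gcd of the OTHER numbers (without index 0): gcd([30, 10]) = 10
New gcd = gcd(g_others, new_val) = gcd(10, 89) = 1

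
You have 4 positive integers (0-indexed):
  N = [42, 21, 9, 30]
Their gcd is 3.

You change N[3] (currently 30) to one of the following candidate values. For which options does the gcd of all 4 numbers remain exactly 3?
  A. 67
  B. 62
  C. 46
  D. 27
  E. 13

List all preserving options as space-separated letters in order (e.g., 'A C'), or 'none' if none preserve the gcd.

Old gcd = 3; gcd of others (without N[3]) = 3
New gcd for candidate v: gcd(3, v). Preserves old gcd iff gcd(3, v) = 3.
  Option A: v=67, gcd(3,67)=1 -> changes
  Option B: v=62, gcd(3,62)=1 -> changes
  Option C: v=46, gcd(3,46)=1 -> changes
  Option D: v=27, gcd(3,27)=3 -> preserves
  Option E: v=13, gcd(3,13)=1 -> changes

Answer: D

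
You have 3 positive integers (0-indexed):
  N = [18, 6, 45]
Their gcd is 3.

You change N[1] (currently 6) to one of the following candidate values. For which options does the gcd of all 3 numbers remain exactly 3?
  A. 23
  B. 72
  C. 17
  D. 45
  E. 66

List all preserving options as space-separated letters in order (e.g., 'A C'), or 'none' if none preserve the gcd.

Old gcd = 3; gcd of others (without N[1]) = 9
New gcd for candidate v: gcd(9, v). Preserves old gcd iff gcd(9, v) = 3.
  Option A: v=23, gcd(9,23)=1 -> changes
  Option B: v=72, gcd(9,72)=9 -> changes
  Option C: v=17, gcd(9,17)=1 -> changes
  Option D: v=45, gcd(9,45)=9 -> changes
  Option E: v=66, gcd(9,66)=3 -> preserves

Answer: E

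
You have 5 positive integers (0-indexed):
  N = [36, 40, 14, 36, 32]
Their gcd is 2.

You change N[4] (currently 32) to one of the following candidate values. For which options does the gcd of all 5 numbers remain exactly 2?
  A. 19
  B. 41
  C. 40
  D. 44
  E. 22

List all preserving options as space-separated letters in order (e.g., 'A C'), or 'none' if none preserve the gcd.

Old gcd = 2; gcd of others (without N[4]) = 2
New gcd for candidate v: gcd(2, v). Preserves old gcd iff gcd(2, v) = 2.
  Option A: v=19, gcd(2,19)=1 -> changes
  Option B: v=41, gcd(2,41)=1 -> changes
  Option C: v=40, gcd(2,40)=2 -> preserves
  Option D: v=44, gcd(2,44)=2 -> preserves
  Option E: v=22, gcd(2,22)=2 -> preserves

Answer: C D E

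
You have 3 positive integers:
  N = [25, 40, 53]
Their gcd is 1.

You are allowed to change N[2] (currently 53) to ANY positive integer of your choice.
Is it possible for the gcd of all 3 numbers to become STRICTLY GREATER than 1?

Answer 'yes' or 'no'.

Current gcd = 1
gcd of all OTHER numbers (without N[2]=53): gcd([25, 40]) = 5
The new gcd after any change is gcd(5, new_value).
This can be at most 5.
Since 5 > old gcd 1, the gcd CAN increase (e.g., set N[2] = 5).

Answer: yes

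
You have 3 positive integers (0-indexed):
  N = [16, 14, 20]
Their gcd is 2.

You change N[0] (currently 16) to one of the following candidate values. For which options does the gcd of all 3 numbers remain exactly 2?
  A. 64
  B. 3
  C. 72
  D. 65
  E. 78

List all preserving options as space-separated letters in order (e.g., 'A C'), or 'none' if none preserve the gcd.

Answer: A C E

Derivation:
Old gcd = 2; gcd of others (without N[0]) = 2
New gcd for candidate v: gcd(2, v). Preserves old gcd iff gcd(2, v) = 2.
  Option A: v=64, gcd(2,64)=2 -> preserves
  Option B: v=3, gcd(2,3)=1 -> changes
  Option C: v=72, gcd(2,72)=2 -> preserves
  Option D: v=65, gcd(2,65)=1 -> changes
  Option E: v=78, gcd(2,78)=2 -> preserves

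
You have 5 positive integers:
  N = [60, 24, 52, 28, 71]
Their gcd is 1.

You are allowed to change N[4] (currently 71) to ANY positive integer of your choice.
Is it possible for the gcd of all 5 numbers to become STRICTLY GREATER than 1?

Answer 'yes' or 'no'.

Current gcd = 1
gcd of all OTHER numbers (without N[4]=71): gcd([60, 24, 52, 28]) = 4
The new gcd after any change is gcd(4, new_value).
This can be at most 4.
Since 4 > old gcd 1, the gcd CAN increase (e.g., set N[4] = 4).

Answer: yes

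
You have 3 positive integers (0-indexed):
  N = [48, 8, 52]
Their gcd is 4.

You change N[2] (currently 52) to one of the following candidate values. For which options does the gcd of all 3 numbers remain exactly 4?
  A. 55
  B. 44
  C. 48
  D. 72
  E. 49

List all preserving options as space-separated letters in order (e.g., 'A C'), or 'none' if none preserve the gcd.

Answer: B

Derivation:
Old gcd = 4; gcd of others (without N[2]) = 8
New gcd for candidate v: gcd(8, v). Preserves old gcd iff gcd(8, v) = 4.
  Option A: v=55, gcd(8,55)=1 -> changes
  Option B: v=44, gcd(8,44)=4 -> preserves
  Option C: v=48, gcd(8,48)=8 -> changes
  Option D: v=72, gcd(8,72)=8 -> changes
  Option E: v=49, gcd(8,49)=1 -> changes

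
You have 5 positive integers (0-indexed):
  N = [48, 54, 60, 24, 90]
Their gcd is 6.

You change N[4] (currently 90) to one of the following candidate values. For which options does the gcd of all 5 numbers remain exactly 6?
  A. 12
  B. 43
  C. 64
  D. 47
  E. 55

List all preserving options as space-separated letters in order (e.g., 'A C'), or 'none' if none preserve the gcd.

Answer: A

Derivation:
Old gcd = 6; gcd of others (without N[4]) = 6
New gcd for candidate v: gcd(6, v). Preserves old gcd iff gcd(6, v) = 6.
  Option A: v=12, gcd(6,12)=6 -> preserves
  Option B: v=43, gcd(6,43)=1 -> changes
  Option C: v=64, gcd(6,64)=2 -> changes
  Option D: v=47, gcd(6,47)=1 -> changes
  Option E: v=55, gcd(6,55)=1 -> changes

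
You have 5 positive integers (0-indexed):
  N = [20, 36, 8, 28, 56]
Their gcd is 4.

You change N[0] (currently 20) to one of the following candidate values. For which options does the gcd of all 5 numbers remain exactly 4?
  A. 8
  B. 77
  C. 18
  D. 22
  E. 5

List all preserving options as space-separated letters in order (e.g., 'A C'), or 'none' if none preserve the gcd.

Answer: A

Derivation:
Old gcd = 4; gcd of others (without N[0]) = 4
New gcd for candidate v: gcd(4, v). Preserves old gcd iff gcd(4, v) = 4.
  Option A: v=8, gcd(4,8)=4 -> preserves
  Option B: v=77, gcd(4,77)=1 -> changes
  Option C: v=18, gcd(4,18)=2 -> changes
  Option D: v=22, gcd(4,22)=2 -> changes
  Option E: v=5, gcd(4,5)=1 -> changes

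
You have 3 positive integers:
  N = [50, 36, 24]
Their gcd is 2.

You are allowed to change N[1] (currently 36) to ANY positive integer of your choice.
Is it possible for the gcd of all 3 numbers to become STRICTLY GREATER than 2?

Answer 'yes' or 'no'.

Answer: no

Derivation:
Current gcd = 2
gcd of all OTHER numbers (without N[1]=36): gcd([50, 24]) = 2
The new gcd after any change is gcd(2, new_value).
This can be at most 2.
Since 2 = old gcd 2, the gcd can only stay the same or decrease.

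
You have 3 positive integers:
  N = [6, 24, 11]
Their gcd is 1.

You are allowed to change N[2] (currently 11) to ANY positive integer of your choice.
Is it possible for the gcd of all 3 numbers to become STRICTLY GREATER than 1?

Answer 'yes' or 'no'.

Current gcd = 1
gcd of all OTHER numbers (without N[2]=11): gcd([6, 24]) = 6
The new gcd after any change is gcd(6, new_value).
This can be at most 6.
Since 6 > old gcd 1, the gcd CAN increase (e.g., set N[2] = 6).

Answer: yes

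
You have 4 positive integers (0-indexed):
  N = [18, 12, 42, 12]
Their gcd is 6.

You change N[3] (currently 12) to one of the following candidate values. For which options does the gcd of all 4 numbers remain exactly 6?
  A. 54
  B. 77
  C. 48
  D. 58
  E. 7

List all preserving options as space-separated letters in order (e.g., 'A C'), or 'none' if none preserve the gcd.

Answer: A C

Derivation:
Old gcd = 6; gcd of others (without N[3]) = 6
New gcd for candidate v: gcd(6, v). Preserves old gcd iff gcd(6, v) = 6.
  Option A: v=54, gcd(6,54)=6 -> preserves
  Option B: v=77, gcd(6,77)=1 -> changes
  Option C: v=48, gcd(6,48)=6 -> preserves
  Option D: v=58, gcd(6,58)=2 -> changes
  Option E: v=7, gcd(6,7)=1 -> changes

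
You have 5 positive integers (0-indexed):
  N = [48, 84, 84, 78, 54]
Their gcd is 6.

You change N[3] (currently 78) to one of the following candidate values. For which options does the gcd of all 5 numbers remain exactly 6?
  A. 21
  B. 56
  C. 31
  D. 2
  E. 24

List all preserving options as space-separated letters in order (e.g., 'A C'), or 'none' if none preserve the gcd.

Answer: E

Derivation:
Old gcd = 6; gcd of others (without N[3]) = 6
New gcd for candidate v: gcd(6, v). Preserves old gcd iff gcd(6, v) = 6.
  Option A: v=21, gcd(6,21)=3 -> changes
  Option B: v=56, gcd(6,56)=2 -> changes
  Option C: v=31, gcd(6,31)=1 -> changes
  Option D: v=2, gcd(6,2)=2 -> changes
  Option E: v=24, gcd(6,24)=6 -> preserves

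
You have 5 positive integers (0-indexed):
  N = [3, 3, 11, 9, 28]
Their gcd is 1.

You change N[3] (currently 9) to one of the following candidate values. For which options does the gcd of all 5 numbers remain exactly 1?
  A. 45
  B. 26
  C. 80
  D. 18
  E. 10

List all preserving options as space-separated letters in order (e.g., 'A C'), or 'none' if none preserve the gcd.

Old gcd = 1; gcd of others (without N[3]) = 1
New gcd for candidate v: gcd(1, v). Preserves old gcd iff gcd(1, v) = 1.
  Option A: v=45, gcd(1,45)=1 -> preserves
  Option B: v=26, gcd(1,26)=1 -> preserves
  Option C: v=80, gcd(1,80)=1 -> preserves
  Option D: v=18, gcd(1,18)=1 -> preserves
  Option E: v=10, gcd(1,10)=1 -> preserves

Answer: A B C D E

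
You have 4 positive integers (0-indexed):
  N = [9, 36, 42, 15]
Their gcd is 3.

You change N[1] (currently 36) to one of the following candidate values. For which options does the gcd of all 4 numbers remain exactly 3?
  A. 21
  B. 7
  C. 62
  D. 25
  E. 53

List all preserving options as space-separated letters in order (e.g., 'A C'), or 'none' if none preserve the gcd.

Answer: A

Derivation:
Old gcd = 3; gcd of others (without N[1]) = 3
New gcd for candidate v: gcd(3, v). Preserves old gcd iff gcd(3, v) = 3.
  Option A: v=21, gcd(3,21)=3 -> preserves
  Option B: v=7, gcd(3,7)=1 -> changes
  Option C: v=62, gcd(3,62)=1 -> changes
  Option D: v=25, gcd(3,25)=1 -> changes
  Option E: v=53, gcd(3,53)=1 -> changes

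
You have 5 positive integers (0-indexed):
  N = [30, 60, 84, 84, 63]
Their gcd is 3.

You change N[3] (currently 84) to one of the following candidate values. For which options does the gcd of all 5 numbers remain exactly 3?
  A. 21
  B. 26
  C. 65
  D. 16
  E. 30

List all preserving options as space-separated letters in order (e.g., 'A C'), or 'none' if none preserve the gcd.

Old gcd = 3; gcd of others (without N[3]) = 3
New gcd for candidate v: gcd(3, v). Preserves old gcd iff gcd(3, v) = 3.
  Option A: v=21, gcd(3,21)=3 -> preserves
  Option B: v=26, gcd(3,26)=1 -> changes
  Option C: v=65, gcd(3,65)=1 -> changes
  Option D: v=16, gcd(3,16)=1 -> changes
  Option E: v=30, gcd(3,30)=3 -> preserves

Answer: A E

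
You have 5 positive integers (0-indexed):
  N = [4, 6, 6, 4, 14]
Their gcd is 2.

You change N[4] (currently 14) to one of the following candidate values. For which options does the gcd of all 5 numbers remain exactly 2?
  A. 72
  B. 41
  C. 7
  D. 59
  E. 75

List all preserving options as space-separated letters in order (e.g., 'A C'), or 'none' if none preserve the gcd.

Answer: A

Derivation:
Old gcd = 2; gcd of others (without N[4]) = 2
New gcd for candidate v: gcd(2, v). Preserves old gcd iff gcd(2, v) = 2.
  Option A: v=72, gcd(2,72)=2 -> preserves
  Option B: v=41, gcd(2,41)=1 -> changes
  Option C: v=7, gcd(2,7)=1 -> changes
  Option D: v=59, gcd(2,59)=1 -> changes
  Option E: v=75, gcd(2,75)=1 -> changes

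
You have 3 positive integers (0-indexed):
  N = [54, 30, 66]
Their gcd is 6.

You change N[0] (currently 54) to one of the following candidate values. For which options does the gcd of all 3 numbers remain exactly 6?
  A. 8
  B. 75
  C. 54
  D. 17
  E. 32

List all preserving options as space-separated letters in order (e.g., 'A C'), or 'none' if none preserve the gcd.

Old gcd = 6; gcd of others (without N[0]) = 6
New gcd for candidate v: gcd(6, v). Preserves old gcd iff gcd(6, v) = 6.
  Option A: v=8, gcd(6,8)=2 -> changes
  Option B: v=75, gcd(6,75)=3 -> changes
  Option C: v=54, gcd(6,54)=6 -> preserves
  Option D: v=17, gcd(6,17)=1 -> changes
  Option E: v=32, gcd(6,32)=2 -> changes

Answer: C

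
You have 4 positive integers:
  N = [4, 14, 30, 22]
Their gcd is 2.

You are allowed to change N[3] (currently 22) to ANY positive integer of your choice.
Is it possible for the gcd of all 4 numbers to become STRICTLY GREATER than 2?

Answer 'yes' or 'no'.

Current gcd = 2
gcd of all OTHER numbers (without N[3]=22): gcd([4, 14, 30]) = 2
The new gcd after any change is gcd(2, new_value).
This can be at most 2.
Since 2 = old gcd 2, the gcd can only stay the same or decrease.

Answer: no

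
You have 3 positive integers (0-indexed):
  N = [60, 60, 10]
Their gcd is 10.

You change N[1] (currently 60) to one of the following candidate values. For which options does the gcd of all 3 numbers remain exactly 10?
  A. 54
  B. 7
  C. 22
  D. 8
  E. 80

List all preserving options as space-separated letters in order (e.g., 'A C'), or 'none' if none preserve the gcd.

Answer: E

Derivation:
Old gcd = 10; gcd of others (without N[1]) = 10
New gcd for candidate v: gcd(10, v). Preserves old gcd iff gcd(10, v) = 10.
  Option A: v=54, gcd(10,54)=2 -> changes
  Option B: v=7, gcd(10,7)=1 -> changes
  Option C: v=22, gcd(10,22)=2 -> changes
  Option D: v=8, gcd(10,8)=2 -> changes
  Option E: v=80, gcd(10,80)=10 -> preserves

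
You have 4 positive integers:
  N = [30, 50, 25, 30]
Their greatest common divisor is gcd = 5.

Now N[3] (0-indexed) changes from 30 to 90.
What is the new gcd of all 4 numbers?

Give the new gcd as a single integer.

Answer: 5

Derivation:
Numbers: [30, 50, 25, 30], gcd = 5
Change: index 3, 30 -> 90
gcd of the OTHER numbers (without index 3): gcd([30, 50, 25]) = 5
New gcd = gcd(g_others, new_val) = gcd(5, 90) = 5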